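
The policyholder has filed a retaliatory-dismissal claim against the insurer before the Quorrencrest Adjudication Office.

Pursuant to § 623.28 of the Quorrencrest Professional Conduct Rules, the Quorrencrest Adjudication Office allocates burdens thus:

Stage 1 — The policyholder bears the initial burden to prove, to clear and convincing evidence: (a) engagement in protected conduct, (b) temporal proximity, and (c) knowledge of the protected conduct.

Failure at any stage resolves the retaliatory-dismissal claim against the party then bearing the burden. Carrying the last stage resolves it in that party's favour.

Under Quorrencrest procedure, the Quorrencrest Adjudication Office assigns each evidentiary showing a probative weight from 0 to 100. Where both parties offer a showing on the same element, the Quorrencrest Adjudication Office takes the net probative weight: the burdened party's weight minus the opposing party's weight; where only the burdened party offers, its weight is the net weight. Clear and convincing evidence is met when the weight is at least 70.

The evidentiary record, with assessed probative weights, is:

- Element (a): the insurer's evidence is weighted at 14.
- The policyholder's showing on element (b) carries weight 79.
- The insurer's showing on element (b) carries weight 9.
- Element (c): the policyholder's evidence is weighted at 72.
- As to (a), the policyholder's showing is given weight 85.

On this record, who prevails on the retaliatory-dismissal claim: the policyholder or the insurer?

policyholder

Stage 1 (policyholder, clear and convincing evidence, weight is at least 70): (a) net 85−14=71 ≥ 70 — meets; (b) net 79−9=70 ≥ 70 — meets; (c) 72 ≥ 70 — meets.
  Stage 1 carried; the final stage is satisfied.
With every stage satisfied, the policyholder prevails.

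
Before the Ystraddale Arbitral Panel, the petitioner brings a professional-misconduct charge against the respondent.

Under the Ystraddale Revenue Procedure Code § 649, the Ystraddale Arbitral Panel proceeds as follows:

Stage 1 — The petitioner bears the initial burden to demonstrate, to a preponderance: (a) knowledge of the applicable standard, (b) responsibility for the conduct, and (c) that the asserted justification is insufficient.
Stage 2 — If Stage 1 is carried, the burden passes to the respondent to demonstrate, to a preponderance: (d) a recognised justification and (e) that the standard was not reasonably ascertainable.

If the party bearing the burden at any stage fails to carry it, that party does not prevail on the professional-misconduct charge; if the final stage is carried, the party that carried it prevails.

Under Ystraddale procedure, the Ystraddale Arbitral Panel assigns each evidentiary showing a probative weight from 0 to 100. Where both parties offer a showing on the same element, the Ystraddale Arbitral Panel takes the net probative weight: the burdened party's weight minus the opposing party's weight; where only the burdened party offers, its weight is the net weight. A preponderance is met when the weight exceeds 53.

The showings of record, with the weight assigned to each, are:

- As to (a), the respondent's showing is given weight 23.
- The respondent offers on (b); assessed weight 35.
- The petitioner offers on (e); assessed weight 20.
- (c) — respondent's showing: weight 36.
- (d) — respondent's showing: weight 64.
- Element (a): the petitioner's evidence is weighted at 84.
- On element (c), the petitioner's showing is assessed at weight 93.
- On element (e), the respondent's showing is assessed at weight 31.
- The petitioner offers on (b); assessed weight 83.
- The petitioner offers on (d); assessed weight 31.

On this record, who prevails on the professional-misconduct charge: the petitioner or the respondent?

At Stage 1 the petitioner must meet a preponderance (weight exceeds 53): on (a) the weight is 84 less the opposing 23 gives net 61, > 53, so (a) meets the standard; on (b) the weight is 83 less the opposing 35 gives net 48, which does not exceed 53, so (b) does not meet the standard; on (c) the weight is 93 less the opposing 36 gives net 57, which does exceed 53, so (c) meets the standard.
  Not every element is met, so the petitioner fails to carry Stage 1.
The respondent prevails.

respondent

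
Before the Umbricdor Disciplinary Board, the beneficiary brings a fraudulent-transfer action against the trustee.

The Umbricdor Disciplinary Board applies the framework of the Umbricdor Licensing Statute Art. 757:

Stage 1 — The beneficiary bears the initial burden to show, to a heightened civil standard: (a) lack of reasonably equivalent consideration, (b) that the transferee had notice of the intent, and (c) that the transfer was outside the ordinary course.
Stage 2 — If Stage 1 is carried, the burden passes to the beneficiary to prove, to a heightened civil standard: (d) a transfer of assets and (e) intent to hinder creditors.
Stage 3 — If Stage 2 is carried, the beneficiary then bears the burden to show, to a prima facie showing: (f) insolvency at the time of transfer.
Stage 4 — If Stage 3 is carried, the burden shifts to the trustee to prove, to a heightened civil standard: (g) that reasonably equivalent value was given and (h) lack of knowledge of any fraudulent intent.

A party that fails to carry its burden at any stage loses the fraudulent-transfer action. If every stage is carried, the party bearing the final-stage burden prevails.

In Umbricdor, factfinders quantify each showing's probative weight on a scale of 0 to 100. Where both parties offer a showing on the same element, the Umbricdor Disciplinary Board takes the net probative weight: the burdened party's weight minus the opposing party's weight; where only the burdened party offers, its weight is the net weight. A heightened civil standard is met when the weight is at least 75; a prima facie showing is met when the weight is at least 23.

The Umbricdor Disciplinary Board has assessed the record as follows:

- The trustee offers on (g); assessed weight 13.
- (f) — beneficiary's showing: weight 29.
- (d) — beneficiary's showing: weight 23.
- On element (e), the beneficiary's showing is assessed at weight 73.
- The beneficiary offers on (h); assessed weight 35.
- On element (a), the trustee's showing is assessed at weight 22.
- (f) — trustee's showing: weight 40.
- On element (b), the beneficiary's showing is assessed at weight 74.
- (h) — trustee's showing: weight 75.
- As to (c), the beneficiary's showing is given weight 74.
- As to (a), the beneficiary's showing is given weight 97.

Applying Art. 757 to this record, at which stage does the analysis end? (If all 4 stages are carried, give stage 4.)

stage 1

At Stage 1 the beneficiary must meet a heightened civil standard (weight is at least 75): on (a) the weight is 97 less the opposing 22 gives net 75, ≥ 75, so (a) meets the standard; on (b) the weight is 74, < 75, so (b) does not meet the standard; on (c) the weight is 74, which does not reach 75, so (c) does not meet the standard.
  Stage 1 not carried; the beneficiary fails its burden.
The trustee prevails.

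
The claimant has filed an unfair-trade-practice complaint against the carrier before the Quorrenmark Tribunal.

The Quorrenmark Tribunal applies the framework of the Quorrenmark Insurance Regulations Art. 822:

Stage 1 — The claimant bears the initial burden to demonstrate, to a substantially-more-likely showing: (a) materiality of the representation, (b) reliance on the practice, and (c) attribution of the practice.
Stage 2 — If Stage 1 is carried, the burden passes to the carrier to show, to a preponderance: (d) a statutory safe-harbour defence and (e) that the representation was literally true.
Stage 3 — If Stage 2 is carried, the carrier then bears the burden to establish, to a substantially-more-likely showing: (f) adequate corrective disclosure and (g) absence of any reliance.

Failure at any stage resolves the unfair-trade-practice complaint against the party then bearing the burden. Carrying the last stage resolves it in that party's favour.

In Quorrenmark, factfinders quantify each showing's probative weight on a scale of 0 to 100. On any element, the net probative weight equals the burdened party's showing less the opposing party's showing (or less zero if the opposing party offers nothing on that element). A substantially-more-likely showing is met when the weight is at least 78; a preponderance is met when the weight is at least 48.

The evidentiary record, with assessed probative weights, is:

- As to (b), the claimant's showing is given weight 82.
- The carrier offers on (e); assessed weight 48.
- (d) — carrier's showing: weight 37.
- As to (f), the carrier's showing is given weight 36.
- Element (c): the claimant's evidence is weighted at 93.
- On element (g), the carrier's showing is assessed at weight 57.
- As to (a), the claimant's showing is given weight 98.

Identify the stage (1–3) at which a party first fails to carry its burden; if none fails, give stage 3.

Stage 1 — burden on claimant; standard: a substantially-more-likely showing (weight is at least 78).
    (a): 98 ≥ 78 [met]
    (b): 82 ≥ 78 [met]
    (c): 93 ≥ 78 [met]
  The claimant carries Stage 1; the carrier now bears the burden.
Stage 2 — burden on carrier; standard: a preponderance (weight is at least 48).
    (d): 37 < 48 [not met]
    (e): 48 ≥ 48 [met]
  The carrier does not carry Stage 2.
So the claimant prevails.

stage 2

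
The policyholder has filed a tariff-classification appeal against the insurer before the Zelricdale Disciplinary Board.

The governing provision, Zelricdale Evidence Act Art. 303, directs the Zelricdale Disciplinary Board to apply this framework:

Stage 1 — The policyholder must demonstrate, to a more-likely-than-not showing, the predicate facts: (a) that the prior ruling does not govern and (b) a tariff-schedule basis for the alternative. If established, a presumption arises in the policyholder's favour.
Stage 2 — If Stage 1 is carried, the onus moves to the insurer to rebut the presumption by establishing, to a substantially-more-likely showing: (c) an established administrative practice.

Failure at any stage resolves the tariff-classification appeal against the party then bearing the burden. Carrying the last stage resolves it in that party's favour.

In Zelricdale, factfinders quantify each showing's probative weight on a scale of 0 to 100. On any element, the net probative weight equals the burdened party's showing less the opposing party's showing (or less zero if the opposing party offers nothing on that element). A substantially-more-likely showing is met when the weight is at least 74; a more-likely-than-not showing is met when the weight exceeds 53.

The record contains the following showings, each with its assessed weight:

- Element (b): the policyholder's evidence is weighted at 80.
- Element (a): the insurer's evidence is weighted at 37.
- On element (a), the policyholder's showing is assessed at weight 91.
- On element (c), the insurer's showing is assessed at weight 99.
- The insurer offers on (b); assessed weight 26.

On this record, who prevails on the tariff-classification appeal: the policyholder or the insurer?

Stage 1 — burden on policyholder; standard: a more-likely-than-not showing (weight exceeds 53).
    (a): 91 − 37 = 54 > 53 [met]
    (b): 80 − 26 = 54 > 53 [met]
  Stage 1 is satisfied; the onus moves to the insurer.
Stage 2 — burden on insurer; standard: a substantially-more-likely showing (weight is at least 74).
    (c): 99 ≥ 74 [met]
  The insurer carries the last stage.
Every stage carried; the insurer prevails.

insurer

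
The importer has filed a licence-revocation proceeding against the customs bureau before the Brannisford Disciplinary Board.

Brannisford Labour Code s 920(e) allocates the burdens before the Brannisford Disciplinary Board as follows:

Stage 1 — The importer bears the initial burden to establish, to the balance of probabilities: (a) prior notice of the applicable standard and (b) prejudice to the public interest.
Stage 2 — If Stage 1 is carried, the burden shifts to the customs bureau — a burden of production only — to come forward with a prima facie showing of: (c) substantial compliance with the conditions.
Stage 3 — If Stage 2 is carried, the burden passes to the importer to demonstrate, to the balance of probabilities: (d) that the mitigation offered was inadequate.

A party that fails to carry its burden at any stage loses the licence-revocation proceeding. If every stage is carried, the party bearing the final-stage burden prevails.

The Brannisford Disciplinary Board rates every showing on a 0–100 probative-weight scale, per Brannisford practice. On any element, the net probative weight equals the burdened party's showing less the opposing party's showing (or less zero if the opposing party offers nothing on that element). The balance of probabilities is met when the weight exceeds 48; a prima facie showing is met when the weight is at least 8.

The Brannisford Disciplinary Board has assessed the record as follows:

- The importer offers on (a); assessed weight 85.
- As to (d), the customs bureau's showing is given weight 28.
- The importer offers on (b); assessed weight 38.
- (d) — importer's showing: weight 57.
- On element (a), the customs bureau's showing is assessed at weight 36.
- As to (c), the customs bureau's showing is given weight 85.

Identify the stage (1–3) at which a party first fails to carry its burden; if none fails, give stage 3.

stage 1

Stage 1 — burden on importer; standard: the balance of probabilities (weight exceeds 48).
    (a): 85 − 36 = 49 > 48 [met]
    (b): 38 ≤ 48 [not met]
  The importer does not carry Stage 1.
The analysis ends at Stage 1; the customs bureau prevails.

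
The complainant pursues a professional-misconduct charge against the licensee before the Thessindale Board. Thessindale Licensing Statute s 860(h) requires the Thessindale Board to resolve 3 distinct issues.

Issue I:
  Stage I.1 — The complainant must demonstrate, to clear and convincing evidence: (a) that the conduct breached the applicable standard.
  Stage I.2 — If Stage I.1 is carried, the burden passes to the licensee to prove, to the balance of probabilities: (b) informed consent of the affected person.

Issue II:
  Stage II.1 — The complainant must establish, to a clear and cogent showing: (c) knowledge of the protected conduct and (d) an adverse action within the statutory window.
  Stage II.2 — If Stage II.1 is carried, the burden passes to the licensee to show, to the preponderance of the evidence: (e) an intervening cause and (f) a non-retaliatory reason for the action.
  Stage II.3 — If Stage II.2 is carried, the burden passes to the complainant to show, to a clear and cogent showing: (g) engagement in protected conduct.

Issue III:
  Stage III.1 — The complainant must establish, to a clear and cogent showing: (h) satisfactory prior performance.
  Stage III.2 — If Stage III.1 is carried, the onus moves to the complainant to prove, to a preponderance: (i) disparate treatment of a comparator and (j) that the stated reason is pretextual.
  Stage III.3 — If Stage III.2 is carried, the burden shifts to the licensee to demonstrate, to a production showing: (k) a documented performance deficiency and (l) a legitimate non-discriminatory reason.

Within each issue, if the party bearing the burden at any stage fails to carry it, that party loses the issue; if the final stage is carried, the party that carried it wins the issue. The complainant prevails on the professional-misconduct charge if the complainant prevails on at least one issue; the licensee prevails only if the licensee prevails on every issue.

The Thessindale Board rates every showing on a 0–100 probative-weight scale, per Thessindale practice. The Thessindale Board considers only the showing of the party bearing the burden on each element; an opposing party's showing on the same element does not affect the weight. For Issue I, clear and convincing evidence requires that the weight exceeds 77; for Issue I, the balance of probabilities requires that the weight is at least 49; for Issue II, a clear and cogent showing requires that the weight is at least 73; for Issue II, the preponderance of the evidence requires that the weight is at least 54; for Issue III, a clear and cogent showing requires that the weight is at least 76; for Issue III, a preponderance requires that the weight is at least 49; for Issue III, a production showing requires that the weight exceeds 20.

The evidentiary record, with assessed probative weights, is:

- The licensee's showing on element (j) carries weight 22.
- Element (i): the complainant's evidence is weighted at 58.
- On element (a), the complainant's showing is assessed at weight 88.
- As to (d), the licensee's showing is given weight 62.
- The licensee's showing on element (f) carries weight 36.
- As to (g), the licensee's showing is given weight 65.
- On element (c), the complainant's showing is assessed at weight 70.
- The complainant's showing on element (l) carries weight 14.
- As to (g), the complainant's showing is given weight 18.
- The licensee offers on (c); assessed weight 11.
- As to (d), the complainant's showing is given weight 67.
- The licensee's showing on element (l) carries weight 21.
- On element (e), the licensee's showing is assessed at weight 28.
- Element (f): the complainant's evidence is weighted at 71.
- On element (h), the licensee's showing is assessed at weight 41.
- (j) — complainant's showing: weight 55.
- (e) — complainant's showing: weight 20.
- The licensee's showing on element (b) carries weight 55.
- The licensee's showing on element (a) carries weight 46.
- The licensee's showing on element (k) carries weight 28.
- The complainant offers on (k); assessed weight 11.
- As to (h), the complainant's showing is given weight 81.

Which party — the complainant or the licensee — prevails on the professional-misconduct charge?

licensee

— Issue I —
Stage I.1 (complainant, clear and convincing evidence, weight exceeds 77): (a) 88 (licensee's 46 disregarded) > 77 — meets.
  Stage I.1 is satisfied; the onus moves to the licensee.
Stage I.2 (licensee, the balance of probabilities, weight is at least 49): (b) 55 ≥ 49 — meets.
  The licensee carries the last stage.
Every stage carried; the licensee prevails on this issue.
— Issue II —
Stage II.1 — burden on complainant; standard: a clear and cogent showing (weight is at least 73).
    (c): 70 (licensee's 11 disregarded) < 73 [not met]
    (d): 67 (licensee's 62 disregarded) < 73 [not met]
  Not every element is met, so the complainant fails to carry Stage II.1.
So the licensee prevails on this issue.
— Issue III —
Stage III.1 (complainant, a clear and cogent showing, weight is at least 76): (h) 81 (licensee's 41 disregarded) ≥ 76 — meets.
  Stage III.1 is satisfied; the complainant continues to bear the burden.
Stage III.2 (complainant, a preponderance, weight is at least 49): (i) 58 ≥ 49 — meets; (j) 55 (licensee's 22 disregarded) ≥ 49 — meets.
  Stage III.2 is satisfied; the onus moves to the licensee.
Stage III.3 (licensee, a production showing, weight exceeds 20): (k) 28 (complainant's 11 disregarded) > 20 — meets; (l) 21 (complainant's 14 disregarded) > 20 — meets.
  All elements met at the final stage.
Every stage carried; the licensee prevails on this issue.
Per-issue: Issue I → licensee; Issue II → licensee; Issue III → licensee. The complainant must prevail on at least one issue; overall, the licensee prevails.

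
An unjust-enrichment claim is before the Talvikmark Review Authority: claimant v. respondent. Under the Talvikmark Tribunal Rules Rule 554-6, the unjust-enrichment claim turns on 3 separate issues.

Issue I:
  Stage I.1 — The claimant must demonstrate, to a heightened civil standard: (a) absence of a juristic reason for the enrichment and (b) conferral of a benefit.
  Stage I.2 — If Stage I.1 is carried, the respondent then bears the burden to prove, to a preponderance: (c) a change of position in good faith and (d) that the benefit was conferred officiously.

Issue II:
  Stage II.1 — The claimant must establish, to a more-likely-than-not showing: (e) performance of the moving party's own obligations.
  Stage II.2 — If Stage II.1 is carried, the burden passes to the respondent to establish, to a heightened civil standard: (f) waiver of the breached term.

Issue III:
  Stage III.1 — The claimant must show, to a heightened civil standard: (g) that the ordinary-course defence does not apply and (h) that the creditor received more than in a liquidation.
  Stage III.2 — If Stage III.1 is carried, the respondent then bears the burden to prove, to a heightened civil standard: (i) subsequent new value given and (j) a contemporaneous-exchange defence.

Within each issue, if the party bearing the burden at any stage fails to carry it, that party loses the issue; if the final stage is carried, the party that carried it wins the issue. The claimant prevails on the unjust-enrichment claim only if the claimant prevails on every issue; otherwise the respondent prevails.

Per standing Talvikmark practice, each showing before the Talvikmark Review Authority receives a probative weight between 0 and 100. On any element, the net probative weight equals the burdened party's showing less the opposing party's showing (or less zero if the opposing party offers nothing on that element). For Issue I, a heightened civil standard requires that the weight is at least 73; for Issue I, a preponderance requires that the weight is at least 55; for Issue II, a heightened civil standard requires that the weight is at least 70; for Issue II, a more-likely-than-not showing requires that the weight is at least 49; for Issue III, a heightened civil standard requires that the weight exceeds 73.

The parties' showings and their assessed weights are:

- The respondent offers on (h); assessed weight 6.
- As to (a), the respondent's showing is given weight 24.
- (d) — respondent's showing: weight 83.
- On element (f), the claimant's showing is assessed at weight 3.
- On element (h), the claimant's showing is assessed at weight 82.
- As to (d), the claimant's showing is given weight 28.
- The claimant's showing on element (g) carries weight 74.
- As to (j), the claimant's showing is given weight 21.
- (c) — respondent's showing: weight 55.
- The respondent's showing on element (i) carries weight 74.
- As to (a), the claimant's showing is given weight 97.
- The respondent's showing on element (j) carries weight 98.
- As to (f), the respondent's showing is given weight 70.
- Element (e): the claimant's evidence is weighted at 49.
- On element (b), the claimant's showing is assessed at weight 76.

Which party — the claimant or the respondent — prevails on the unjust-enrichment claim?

— Issue I —
Stage I.1 (claimant, a heightened civil standard, weight is at least 73): (a) net 97−24=73 ≥ 73 — meets; (b) 76 ≥ 73 — meets.
  Stage I.1 carried; the burden shifts to the respondent.
Stage I.2 (respondent, a preponderance, weight is at least 55): (c) 55 ≥ 55 — meets; (d) net 83−28=55 ≥ 55 — meets.
  All elements met at the final stage.
All stages carried — the respondent prevails on this issue.
— Issue II —
At Stage II.1 the claimant must meet a more-likely-than-not showing (weight is at least 49): on (e) the weight is 49, which does reach 49, so (e) meets the standard.
  Stage II.1 is satisfied; the onus moves to the respondent.
At Stage II.2 the respondent must meet a heightened civil standard (weight is at least 70): on (f) the weight is 70 less the opposing 3 gives net 67, < 70, so (f) does not meet the standard.
  Stage II.2 not carried; the respondent fails its burden.
The analysis ends at Stage II.2; the claimant prevails on this issue.
— Issue III —
Stage III.1 (claimant, a heightened civil standard, weight exceeds 73): (g) 74 > 73 — meets; (h) net 82−6=76 > 73 — meets.
  All elements met. The burden passes to the respondent.
Stage III.2 (respondent, a heightened civil standard, weight exceeds 73): (i) 74 > 73 — meets; (j) net 98−21=77 > 73 — meets.
  All elements met at the final stage.
Every stage carried; the respondent prevails on this issue.
Per-issue: Issue I → respondent; Issue II → claimant; Issue III → respondent. The claimant must prevail on every issue; overall, the respondent prevails.

respondent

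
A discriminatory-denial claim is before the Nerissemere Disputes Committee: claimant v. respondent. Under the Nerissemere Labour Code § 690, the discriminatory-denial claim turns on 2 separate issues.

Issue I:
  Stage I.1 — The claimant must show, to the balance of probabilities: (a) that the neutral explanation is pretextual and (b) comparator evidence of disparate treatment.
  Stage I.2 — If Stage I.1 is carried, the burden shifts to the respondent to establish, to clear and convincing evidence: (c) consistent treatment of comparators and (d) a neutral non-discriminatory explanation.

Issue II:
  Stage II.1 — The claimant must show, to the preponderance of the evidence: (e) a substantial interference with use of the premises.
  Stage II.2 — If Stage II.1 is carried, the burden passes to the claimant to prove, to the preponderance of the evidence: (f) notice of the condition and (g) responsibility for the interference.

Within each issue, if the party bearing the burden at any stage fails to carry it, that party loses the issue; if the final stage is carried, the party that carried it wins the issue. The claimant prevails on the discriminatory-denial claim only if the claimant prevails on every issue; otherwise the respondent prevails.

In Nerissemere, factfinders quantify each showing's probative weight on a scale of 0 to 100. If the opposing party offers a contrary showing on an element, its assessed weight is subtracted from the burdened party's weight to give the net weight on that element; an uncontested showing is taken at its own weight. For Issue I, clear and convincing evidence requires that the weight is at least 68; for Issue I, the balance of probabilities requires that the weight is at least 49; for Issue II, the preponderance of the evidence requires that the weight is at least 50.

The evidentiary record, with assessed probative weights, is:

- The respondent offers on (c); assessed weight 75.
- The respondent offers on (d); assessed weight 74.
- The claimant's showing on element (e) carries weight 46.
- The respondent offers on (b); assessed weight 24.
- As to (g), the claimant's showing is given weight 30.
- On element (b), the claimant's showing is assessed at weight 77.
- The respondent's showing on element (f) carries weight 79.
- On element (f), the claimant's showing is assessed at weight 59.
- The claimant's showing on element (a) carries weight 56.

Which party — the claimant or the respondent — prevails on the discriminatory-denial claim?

— Issue I —
Stage I.1 (claimant, the balance of probabilities, weight is at least 49): (a) 56 ≥ 49 — meets; (b) net 77−24=53 ≥ 49 — meets.
  All elements met. The burden passes to the respondent.
Stage I.2 (respondent, clear and convincing evidence, weight is at least 68): (c) 75 ≥ 68 — meets; (d) 74 ≥ 68 — meets.
  Stage I.2 carried; the final stage is satisfied.
All stages carried — the respondent prevails on this issue.
— Issue II —
Stage II.1 (claimant, the preponderance of the evidence, weight is at least 50): (e) 46 < 50 — fails.
  The claimant does not carry Stage II.1.
So the respondent prevails on this issue.
Per-issue: Issue I → respondent; Issue II → respondent. The claimant must prevail on every issue; overall, the respondent prevails.

respondent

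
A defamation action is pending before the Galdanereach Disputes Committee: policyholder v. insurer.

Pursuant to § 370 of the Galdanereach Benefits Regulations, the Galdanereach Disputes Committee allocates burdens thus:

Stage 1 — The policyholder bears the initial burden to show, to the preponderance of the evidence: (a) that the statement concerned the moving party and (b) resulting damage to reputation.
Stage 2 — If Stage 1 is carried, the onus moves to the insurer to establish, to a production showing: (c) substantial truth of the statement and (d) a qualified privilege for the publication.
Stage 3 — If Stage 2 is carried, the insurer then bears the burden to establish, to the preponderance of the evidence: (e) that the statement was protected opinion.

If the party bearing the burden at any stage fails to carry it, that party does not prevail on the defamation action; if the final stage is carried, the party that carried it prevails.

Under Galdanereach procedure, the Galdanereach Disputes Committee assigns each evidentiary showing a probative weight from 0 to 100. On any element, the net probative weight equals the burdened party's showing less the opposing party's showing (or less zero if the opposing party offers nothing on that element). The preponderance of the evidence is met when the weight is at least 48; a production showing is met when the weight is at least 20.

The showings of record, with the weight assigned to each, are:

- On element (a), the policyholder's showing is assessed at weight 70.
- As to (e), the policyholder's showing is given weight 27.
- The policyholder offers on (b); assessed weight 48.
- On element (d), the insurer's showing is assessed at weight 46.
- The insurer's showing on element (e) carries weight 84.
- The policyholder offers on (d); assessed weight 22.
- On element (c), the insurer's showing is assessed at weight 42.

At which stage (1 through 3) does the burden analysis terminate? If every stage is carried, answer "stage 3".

stage 3

Stage 1 — burden on policyholder; standard: the preponderance of the evidence (weight is at least 48).
    (a): 70 ≥ 48 [met]
    (b): 48 ≥ 48 [met]
  All elements met. The burden passes to the insurer.
Stage 2 — burden on insurer; standard: a production showing (weight is at least 20).
    (c): 42 ≥ 20 [met]
    (d): 46 − 22 = 24 ≥ 20 [met]
  Stage 2 is satisfied; the insurer continues to bear the burden.
Stage 3 — burden on insurer; standard: the preponderance of the evidence (weight is at least 48).
    (e): 84 − 27 = 57 ≥ 48 [met]
  All elements met at the final stage.
With every stage satisfied, the insurer prevails.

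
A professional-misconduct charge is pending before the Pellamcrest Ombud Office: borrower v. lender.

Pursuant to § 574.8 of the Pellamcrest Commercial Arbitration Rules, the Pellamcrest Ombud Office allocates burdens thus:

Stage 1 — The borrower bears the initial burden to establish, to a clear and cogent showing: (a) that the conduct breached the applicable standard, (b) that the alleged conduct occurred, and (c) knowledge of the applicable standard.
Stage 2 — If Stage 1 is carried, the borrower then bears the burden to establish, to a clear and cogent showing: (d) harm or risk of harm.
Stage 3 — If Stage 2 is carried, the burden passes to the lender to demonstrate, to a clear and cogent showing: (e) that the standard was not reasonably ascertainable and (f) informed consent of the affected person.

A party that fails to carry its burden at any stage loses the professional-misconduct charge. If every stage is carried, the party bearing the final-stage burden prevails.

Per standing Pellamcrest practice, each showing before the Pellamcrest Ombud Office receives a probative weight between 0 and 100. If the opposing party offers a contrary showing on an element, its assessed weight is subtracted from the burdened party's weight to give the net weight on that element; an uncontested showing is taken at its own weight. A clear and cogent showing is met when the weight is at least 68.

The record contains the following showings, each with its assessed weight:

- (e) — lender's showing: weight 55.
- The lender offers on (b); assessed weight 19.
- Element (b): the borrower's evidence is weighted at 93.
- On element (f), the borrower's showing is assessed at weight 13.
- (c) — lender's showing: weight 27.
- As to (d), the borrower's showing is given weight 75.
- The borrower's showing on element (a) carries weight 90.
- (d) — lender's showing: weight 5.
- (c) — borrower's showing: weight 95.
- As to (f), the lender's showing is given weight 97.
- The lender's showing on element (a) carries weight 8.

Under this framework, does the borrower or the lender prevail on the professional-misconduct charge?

borrower

Stage 1 — burden on borrower; standard: a clear and cogent showing (weight is at least 68).
    (a): 90 − 8 = 82 ≥ 68 [met]
    (b): 93 − 19 = 74 ≥ 68 [met]
    (c): 95 − 27 = 68 ≥ 68 [met]
  Stage 1 carried; the burden remains with the borrower.
Stage 2 — burden on borrower; standard: a clear and cogent showing (weight is at least 68).
    (d): 75 − 5 = 70 ≥ 68 [met]
  Stage 2 is satisfied; the onus moves to the lender.
Stage 3 — burden on lender; standard: a clear and cogent showing (weight is at least 68).
    (e): 55 < 68 [not met]
    (f): 97 − 13 = 84 ≥ 68 [met]
  Stage 3 not carried; the lender fails its burden.
The analysis ends at Stage 3; the borrower prevails.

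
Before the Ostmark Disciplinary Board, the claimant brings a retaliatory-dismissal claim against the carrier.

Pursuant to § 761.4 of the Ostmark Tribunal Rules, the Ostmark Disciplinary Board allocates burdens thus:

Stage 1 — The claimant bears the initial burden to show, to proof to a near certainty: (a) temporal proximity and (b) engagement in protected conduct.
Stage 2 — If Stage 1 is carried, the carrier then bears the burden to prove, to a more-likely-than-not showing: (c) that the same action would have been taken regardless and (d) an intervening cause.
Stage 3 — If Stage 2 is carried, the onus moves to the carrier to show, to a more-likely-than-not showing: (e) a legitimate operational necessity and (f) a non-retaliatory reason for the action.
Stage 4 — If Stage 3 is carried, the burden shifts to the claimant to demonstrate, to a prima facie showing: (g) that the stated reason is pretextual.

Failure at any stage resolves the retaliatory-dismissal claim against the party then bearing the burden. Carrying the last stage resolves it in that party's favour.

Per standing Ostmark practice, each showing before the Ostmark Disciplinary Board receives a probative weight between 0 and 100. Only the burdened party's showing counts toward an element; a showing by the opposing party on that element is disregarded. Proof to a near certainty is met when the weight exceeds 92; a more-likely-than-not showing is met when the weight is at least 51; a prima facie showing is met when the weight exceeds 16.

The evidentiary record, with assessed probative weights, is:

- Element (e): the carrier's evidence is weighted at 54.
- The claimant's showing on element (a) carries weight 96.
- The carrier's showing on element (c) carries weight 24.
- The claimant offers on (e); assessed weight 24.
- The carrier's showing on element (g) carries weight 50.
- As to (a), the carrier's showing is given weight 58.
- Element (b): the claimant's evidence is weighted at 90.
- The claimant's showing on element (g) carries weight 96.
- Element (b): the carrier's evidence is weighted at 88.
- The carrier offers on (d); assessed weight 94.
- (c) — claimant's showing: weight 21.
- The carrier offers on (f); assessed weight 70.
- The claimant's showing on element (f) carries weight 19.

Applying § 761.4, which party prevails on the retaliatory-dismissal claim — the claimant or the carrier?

Stage 1 (claimant, proof to a near certainty, weight exceeds 92): (a) 96 (carrier's 58 disregarded) > 92 — meets; (b) 90 (carrier's 88 disregarded) ≤ 92 — fails.
  The claimant does not carry Stage 1.
The carrier prevails.

carrier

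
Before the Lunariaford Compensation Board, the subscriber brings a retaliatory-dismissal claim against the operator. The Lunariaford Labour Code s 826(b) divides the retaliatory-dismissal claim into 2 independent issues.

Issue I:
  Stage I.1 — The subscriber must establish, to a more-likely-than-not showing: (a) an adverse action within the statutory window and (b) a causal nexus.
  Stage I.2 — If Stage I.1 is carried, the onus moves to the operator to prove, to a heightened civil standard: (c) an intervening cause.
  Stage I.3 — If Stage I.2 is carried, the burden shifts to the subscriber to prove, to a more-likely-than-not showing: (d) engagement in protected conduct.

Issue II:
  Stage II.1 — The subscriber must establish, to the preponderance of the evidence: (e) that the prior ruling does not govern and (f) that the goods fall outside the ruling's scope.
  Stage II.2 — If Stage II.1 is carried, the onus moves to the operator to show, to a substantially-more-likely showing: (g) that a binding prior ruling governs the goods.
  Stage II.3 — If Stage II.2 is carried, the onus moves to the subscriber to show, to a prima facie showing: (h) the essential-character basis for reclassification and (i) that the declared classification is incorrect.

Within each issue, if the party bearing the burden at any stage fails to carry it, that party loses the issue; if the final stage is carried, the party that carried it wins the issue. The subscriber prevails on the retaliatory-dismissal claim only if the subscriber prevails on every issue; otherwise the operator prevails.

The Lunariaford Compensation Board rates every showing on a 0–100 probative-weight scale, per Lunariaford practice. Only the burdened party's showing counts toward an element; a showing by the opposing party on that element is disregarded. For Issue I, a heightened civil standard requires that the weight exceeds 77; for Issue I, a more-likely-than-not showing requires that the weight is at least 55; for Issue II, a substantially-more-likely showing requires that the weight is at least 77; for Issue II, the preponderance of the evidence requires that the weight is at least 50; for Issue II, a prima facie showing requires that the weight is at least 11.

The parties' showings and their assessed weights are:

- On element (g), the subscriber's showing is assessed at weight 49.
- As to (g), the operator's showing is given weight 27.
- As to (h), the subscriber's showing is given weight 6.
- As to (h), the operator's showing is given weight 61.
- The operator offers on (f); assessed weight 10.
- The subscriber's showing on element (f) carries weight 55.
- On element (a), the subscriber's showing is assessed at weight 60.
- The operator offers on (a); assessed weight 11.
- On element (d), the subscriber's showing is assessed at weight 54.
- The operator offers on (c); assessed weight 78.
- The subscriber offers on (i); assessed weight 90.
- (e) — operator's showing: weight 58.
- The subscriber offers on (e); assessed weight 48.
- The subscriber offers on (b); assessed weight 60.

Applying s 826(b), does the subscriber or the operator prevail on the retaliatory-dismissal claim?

— Issue I —
At Stage I.1 the subscriber must meet a more-likely-than-not showing (weight is at least 55): on (a) the weight is 60 (the operator's 11 is given no effect), ≥ 55, so (a) meets the standard; on (b) the weight is 60, ≥ 55, so (b) meets the standard.
  Stage I.1 carried; the burden shifts to the operator.
At Stage I.2 the operator must meet a heightened civil standard (weight exceeds 77): on (c) the weight is 78, which does exceed 77, so (c) meets the standard.
  All elements met. The burden passes to the subscriber.
At Stage I.3 the subscriber must meet a more-likely-than-not showing (weight is at least 55): on (d) the weight is 54, which does not reach 55, so (d) does not meet the standard.
  The subscriber does not carry Stage I.3.
So the operator prevails on this issue.
— Issue II —
Stage II.1 — burden on subscriber; standard: the preponderance of the evidence (weight is at least 50).
    (e): 48 (operator's 58 disregarded) < 50 [not met]
    (f): 55 (operator's 10 disregarded) ≥ 50 [met]
  Not every element is met, so the subscriber fails to carry Stage II.1.
So the operator prevails on this issue.
Per-issue: Issue I → operator; Issue II → operator. The subscriber must prevail on every issue; overall, the operator prevails.

operator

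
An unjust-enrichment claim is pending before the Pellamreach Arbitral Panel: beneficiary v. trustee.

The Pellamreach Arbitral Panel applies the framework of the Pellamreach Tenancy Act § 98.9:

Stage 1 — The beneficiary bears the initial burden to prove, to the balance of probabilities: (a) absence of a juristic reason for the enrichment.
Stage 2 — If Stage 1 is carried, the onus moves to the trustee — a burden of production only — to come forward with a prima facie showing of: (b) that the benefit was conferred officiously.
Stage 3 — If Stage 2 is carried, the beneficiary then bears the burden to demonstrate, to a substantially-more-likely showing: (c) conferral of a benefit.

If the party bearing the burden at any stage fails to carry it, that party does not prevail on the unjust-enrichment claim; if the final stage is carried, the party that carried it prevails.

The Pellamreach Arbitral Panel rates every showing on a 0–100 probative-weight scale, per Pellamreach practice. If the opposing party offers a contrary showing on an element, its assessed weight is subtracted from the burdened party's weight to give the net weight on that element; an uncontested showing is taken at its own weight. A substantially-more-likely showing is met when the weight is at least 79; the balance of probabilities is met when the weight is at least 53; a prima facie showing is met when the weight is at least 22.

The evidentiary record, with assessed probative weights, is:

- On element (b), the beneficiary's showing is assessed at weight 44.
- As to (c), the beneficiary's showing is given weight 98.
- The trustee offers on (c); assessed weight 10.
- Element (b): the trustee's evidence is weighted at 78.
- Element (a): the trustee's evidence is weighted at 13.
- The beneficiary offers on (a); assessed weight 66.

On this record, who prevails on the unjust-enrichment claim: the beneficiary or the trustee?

beneficiary

Stage 1 (beneficiary, the balance of probabilities, weight is at least 53): (a) net 66−13=53 ≥ 53 — meets.
  All elements met. The burden passes to the trustee.
Stage 2 (trustee, a prima facie showing, weight is at least 22): (b) net 78−44=34 ≥ 22 — meets.
  Stage 2 is satisfied; the onus moves to the beneficiary.
Stage 3 (beneficiary, a substantially-more-likely showing, weight is at least 79): (c) net 98−10=88 ≥ 79 — meets.
  All elements met at the final stage.
With every stage satisfied, the beneficiary prevails.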